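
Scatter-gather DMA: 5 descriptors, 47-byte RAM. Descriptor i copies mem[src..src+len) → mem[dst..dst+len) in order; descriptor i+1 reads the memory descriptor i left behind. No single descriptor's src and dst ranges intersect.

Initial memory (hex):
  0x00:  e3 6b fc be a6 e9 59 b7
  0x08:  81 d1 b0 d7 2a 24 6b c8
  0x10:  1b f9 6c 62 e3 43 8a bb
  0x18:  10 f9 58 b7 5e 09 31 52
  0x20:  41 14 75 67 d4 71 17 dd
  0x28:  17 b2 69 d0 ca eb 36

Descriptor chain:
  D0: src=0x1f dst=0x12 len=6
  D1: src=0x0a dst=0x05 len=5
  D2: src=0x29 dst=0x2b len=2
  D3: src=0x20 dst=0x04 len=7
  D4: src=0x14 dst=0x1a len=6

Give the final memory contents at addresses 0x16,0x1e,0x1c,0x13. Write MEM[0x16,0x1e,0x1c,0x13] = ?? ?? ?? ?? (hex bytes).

MEM[0x16,0x1e,0x1c,0x13] = 67 10 67 41

  after D0: wrote 6B at 0x12 = 5241147567d4
  after D1: wrote 5B at 0x05 = b0d72a246b
  after D2: wrote 2B at 0x2b = b269
  after D3: wrote 7B at 0x04 = 41147567d47117
  after D4: wrote 6B at 0x1a = 147567d410f9
query mem[0x16]=0x67, mem[0x1e]=0x10, mem[0x1c]=0x67, mem[0x13]=0x41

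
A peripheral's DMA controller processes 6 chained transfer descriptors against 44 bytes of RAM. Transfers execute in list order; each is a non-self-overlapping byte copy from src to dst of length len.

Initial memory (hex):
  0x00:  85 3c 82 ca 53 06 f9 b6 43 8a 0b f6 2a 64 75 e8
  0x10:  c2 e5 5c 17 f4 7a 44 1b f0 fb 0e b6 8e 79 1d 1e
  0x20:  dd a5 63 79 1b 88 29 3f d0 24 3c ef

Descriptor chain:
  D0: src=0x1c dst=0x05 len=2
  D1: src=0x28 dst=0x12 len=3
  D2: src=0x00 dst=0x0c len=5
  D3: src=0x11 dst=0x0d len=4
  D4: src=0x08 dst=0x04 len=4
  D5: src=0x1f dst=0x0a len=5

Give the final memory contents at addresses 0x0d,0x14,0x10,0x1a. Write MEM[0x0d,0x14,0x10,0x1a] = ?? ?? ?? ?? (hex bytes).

#0 dst[0x05+2] := {0x8e,0x79}
#1 dst[0x12+3] := {0xd0,0x24,0x3c}
#2 dst[0x0c+5] := {0x85,0x3c,0x82,0xca,0x53}
#3 dst[0x0d+4] := {0xe5,0xd0,0x24,0x3c}
#4 dst[0x04+4] := {0x43,0x8a,0x0b,0xf6}
#5 dst[0x0a+5] := {0x1e,0xdd,0xa5,0x63,0x79}
query mem[0x0d]=0x63, mem[0x14]=0x3c, mem[0x10]=0x3c, mem[0x1a]=0x0e

MEM[0x0d,0x14,0x10,0x1a] = 63 3c 3c 0e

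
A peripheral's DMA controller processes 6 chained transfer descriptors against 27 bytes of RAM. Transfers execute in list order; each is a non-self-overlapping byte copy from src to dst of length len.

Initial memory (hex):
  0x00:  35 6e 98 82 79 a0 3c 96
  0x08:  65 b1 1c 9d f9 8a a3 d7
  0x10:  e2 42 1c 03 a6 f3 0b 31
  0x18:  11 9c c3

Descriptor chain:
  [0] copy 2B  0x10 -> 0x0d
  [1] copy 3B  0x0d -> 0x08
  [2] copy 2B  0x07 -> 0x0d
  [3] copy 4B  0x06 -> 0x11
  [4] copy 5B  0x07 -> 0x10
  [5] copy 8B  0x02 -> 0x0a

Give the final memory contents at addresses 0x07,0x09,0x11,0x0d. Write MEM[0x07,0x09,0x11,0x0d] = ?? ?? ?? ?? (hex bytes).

MEM[0x07,0x09,0x11,0x0d] = 96 42 42 a0

#0 dst[0x0d+2] := {0xe2,0x42}
#1 dst[0x08+3] := {0xe2,0x42,0xd7}
#2 dst[0x0d+2] := {0x96,0xe2}
#3 dst[0x11+4] := {0x3c,0x96,0xe2,0x42}
#4 dst[0x10+5] := {0x96,0xe2,0x42,0xd7,0x9d}
#5 dst[0x0a+8] := {0x98,0x82,0x79,0xa0,0x3c,0x96,0xe2,0x42}
query mem[0x07]=0x96, mem[0x09]=0x42, mem[0x11]=0x42, mem[0x0d]=0xa0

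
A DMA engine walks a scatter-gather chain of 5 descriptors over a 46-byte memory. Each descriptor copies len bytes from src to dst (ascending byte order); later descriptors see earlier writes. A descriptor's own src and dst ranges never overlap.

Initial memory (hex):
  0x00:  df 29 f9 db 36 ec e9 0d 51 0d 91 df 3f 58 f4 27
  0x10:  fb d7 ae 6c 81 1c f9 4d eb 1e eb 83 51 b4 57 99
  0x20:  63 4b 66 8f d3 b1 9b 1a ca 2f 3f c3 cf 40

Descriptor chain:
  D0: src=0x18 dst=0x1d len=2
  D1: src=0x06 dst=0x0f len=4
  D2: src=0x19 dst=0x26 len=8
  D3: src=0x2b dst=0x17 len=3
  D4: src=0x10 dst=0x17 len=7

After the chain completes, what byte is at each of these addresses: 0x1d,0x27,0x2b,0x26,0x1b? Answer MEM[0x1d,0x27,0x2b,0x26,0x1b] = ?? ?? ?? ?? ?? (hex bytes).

MEM[0x1d,0x27,0x2b,0x26,0x1b] = f9 eb 1e 1e 81

#0 dst[0x1d+2] := {0xeb,0x1e}
#1 dst[0x0f+4] := {0xe9,0x0d,0x51,0x0d}
#2 dst[0x26+8] := {0x1e,0xeb,0x83,0x51,0xeb,0x1e,0x99,0x63}
#3 dst[0x17+3] := {0x1e,0x99,0x63}
#4 dst[0x17+7] := {0x0d,0x51,0x0d,0x6c,0x81,0x1c,0xf9}
query mem[0x1d]=0xf9, mem[0x27]=0xeb, mem[0x2b]=0x1e, mem[0x26]=0x1e, mem[0x1b]=0x81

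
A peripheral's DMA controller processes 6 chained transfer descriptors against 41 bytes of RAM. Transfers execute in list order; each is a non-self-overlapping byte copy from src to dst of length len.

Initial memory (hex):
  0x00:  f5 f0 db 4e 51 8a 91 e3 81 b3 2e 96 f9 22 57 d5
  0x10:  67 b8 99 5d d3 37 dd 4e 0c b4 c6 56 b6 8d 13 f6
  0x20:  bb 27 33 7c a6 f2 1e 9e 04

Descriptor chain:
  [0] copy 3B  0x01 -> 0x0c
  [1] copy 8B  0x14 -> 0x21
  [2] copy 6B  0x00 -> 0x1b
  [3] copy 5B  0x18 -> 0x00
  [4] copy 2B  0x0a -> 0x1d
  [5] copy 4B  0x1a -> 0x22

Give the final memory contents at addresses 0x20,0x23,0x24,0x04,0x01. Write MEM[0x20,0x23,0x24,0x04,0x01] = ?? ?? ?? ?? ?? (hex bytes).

MEM[0x20,0x23,0x24,0x04,0x01] = 8a f5 f0 f0 b4

#0 dst[0x0c+3] := {0xf0,0xdb,0x4e}
#1 dst[0x21+8] := {0xd3,0x37,0xdd,0x4e,0x0c,0xb4,0xc6,0x56}
#2 dst[0x1b+6] := {0xf5,0xf0,0xdb,0x4e,0x51,0x8a}
#3 dst[0x00+5] := {0x0c,0xb4,0xc6,0xf5,0xf0}
#4 dst[0x1d+2] := {0x2e,0x96}
#5 dst[0x22+4] := {0xc6,0xf5,0xf0,0x2e}
query mem[0x20]=0x8a, mem[0x23]=0xf5, mem[0x24]=0xf0, mem[0x04]=0xf0, mem[0x01]=0xb4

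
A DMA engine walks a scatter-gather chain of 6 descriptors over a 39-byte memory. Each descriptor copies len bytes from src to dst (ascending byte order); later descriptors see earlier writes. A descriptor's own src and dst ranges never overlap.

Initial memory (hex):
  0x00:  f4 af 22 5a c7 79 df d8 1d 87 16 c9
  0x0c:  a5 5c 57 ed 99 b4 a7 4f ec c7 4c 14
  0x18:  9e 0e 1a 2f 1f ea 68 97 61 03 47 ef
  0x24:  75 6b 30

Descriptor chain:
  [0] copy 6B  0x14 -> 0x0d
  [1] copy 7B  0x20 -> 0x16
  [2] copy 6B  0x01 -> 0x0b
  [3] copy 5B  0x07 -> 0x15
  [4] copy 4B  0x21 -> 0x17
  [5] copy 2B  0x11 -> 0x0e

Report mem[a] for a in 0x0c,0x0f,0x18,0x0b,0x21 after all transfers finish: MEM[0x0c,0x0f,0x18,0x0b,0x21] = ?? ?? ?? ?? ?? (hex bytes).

MEM[0x0c,0x0f,0x18,0x0b,0x21] = 22 0e 47 af 03

#0 dst[0x0d+6] := {0xec,0xc7,0x4c,0x14,0x9e,0x0e}
#1 dst[0x16+7] := {0x61,0x03,0x47,0xef,0x75,0x6b,0x30}
#2 dst[0x0b+6] := {0xaf,0x22,0x5a,0xc7,0x79,0xdf}
#3 dst[0x15+5] := {0xd8,0x1d,0x87,0x16,0xaf}
#4 dst[0x17+4] := {0x03,0x47,0xef,0x75}
#5 dst[0x0e+2] := {0x9e,0x0e}
query mem[0x0c]=0x22, mem[0x0f]=0x0e, mem[0x18]=0x47, mem[0x0b]=0xaf, mem[0x21]=0x03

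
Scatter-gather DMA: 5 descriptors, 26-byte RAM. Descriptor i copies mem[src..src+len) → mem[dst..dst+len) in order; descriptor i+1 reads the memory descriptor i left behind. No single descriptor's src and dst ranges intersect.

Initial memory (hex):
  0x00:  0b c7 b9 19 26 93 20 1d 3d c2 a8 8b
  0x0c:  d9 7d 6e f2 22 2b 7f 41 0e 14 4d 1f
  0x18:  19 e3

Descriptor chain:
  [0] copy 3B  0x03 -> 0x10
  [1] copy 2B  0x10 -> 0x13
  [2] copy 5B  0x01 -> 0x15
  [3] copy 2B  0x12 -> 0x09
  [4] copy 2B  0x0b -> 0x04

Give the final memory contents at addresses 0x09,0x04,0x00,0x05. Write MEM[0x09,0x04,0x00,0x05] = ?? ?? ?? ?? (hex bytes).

#0 dst[0x10+3] := {0x19,0x26,0x93}
#1 dst[0x13+2] := {0x19,0x26}
#2 dst[0x15+5] := {0xc7,0xb9,0x19,0x26,0x93}
#3 dst[0x09+2] := {0x93,0x19}
#4 dst[0x04+2] := {0x8b,0xd9}
query mem[0x09]=0x93, mem[0x04]=0x8b, mem[0x00]=0x0b, mem[0x05]=0xd9

MEM[0x09,0x04,0x00,0x05] = 93 8b 0b d9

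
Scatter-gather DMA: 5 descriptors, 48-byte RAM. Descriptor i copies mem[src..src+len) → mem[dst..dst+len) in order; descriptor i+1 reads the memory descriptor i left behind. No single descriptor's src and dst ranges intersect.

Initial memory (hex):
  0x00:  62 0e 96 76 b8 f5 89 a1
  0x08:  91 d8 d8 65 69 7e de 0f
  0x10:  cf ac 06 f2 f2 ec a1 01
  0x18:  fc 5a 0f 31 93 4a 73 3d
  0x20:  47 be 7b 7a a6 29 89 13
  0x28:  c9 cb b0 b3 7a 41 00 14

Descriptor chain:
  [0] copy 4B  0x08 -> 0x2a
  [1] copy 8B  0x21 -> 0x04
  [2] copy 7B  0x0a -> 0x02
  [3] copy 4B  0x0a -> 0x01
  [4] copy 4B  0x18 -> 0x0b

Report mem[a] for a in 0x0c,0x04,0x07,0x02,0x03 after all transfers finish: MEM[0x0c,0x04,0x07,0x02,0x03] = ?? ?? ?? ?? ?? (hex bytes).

D0: mem[0x2a..0x2d] <- [91 d8 d8 65]
D1: mem[0x04..0x0b] <- [be 7b 7a a6 29 89 13 c9]
D2: mem[0x02..0x08] <- [13 c9 69 7e de 0f cf]
D3: mem[0x01..0x04] <- [13 c9 69 7e]
D4: mem[0x0b..0x0e] <- [fc 5a 0f 31]
query mem[0x0c]=0x5a, mem[0x04]=0x7e, mem[0x07]=0x0f, mem[0x02]=0xc9, mem[0x03]=0x69

MEM[0x0c,0x04,0x07,0x02,0x03] = 5a 7e 0f c9 69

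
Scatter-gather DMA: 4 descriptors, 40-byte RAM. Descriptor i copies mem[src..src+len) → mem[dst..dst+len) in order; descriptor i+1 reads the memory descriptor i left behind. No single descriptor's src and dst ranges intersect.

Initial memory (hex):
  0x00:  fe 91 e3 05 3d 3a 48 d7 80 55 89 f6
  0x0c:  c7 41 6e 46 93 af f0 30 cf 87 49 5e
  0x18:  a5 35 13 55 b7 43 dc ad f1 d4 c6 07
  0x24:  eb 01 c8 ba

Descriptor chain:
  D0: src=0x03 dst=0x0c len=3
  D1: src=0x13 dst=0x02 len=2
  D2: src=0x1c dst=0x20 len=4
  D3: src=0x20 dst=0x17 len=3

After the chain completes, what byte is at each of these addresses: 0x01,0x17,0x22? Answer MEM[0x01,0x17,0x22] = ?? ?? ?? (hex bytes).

MEM[0x01,0x17,0x22] = 91 b7 dc

  after D0: wrote 3B at 0x0c = 053d3a
  after D1: wrote 2B at 0x02 = 30cf
  after D2: wrote 4B at 0x20 = b743dcad
  after D3: wrote 3B at 0x17 = b743dc
query mem[0x01]=0x91, mem[0x17]=0xb7, mem[0x22]=0xdc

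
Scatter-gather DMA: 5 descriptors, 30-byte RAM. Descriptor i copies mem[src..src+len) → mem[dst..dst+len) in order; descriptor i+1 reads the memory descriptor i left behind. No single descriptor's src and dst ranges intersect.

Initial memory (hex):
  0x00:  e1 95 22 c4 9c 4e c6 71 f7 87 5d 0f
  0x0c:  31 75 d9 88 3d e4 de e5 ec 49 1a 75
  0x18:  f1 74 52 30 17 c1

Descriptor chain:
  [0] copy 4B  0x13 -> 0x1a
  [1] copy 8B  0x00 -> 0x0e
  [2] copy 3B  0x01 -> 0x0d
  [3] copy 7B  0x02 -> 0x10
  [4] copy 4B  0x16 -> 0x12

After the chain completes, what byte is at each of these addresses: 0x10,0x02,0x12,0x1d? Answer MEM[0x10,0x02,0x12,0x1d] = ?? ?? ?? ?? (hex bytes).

[0] 0x13->0x1a len=4 : e5 ec 49 1a
[1] 0x00->0x0e len=8 : e1 95 22 c4 9c 4e c6 71
[2] 0x01->0x0d len=3 : 95 22 c4
[3] 0x02->0x10 len=7 : 22 c4 9c 4e c6 71 f7
[4] 0x16->0x12 len=4 : f7 75 f1 74
query mem[0x10]=0x22, mem[0x02]=0x22, mem[0x12]=0xf7, mem[0x1d]=0x1a

MEM[0x10,0x02,0x12,0x1d] = 22 22 f7 1a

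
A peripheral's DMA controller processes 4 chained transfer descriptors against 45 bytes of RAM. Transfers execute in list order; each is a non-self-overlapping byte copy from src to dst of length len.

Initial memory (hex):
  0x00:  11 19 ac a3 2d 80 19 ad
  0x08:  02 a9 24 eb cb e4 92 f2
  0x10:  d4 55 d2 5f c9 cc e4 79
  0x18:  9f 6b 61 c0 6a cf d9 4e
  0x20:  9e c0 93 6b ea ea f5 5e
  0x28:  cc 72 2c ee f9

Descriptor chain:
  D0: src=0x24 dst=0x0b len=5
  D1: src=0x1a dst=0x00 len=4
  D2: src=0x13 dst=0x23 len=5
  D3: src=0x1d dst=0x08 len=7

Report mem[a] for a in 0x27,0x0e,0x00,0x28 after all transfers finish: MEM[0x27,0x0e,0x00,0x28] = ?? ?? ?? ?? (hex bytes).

  after D0: wrote 5B at 0x0b = eaeaf55ecc
  after D1: wrote 4B at 0x00 = 61c06acf
  after D2: wrote 5B at 0x23 = 5fc9cce479
  after D3: wrote 7B at 0x08 = cfd94e9ec0935f
query mem[0x27]=0x79, mem[0x0e]=0x5f, mem[0x00]=0x61, mem[0x28]=0xcc

MEM[0x27,0x0e,0x00,0x28] = 79 5f 61 cc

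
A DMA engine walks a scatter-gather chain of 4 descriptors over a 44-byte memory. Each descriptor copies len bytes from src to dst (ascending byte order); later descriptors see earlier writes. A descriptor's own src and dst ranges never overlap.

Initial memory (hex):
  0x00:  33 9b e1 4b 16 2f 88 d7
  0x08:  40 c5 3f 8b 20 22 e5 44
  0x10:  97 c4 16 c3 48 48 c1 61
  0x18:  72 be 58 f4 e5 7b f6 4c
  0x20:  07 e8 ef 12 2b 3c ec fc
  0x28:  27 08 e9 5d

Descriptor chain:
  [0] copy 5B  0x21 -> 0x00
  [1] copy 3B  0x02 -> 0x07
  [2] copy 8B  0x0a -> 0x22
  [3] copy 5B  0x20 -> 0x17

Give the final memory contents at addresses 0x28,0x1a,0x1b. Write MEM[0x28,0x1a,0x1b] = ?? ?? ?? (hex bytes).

MEM[0x28,0x1a,0x1b] = 97 8b 20

[0] 0x21->0x00 len=5 : e8 ef 12 2b 3c
[1] 0x02->0x07 len=3 : 12 2b 3c
[2] 0x0a->0x22 len=8 : 3f 8b 20 22 e5 44 97 c4
[3] 0x20->0x17 len=5 : 07 e8 3f 8b 20
query mem[0x28]=0x97, mem[0x1a]=0x8b, mem[0x1b]=0x20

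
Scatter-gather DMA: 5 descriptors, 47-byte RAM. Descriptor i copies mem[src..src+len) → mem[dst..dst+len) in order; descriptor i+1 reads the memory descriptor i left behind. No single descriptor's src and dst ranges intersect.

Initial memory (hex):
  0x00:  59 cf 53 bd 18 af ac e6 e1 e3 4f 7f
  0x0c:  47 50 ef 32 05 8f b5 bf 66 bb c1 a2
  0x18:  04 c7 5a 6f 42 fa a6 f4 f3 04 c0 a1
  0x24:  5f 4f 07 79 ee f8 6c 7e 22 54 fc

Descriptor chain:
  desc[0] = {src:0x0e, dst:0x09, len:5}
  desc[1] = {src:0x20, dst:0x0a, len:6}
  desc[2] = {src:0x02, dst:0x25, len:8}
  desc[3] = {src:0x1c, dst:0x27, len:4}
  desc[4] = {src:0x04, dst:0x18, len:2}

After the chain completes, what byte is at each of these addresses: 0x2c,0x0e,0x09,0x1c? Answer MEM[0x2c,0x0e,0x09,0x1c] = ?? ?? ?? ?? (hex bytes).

MEM[0x2c,0x0e,0x09,0x1c] = ef 5f ef 42

[0] 0x0e->0x09 len=5 : ef 32 05 8f b5
[1] 0x20->0x0a len=6 : f3 04 c0 a1 5f 4f
[2] 0x02->0x25 len=8 : 53 bd 18 af ac e6 e1 ef
[3] 0x1c->0x27 len=4 : 42 fa a6 f4
[4] 0x04->0x18 len=2 : 18 af
query mem[0x2c]=0xef, mem[0x0e]=0x5f, mem[0x09]=0xef, mem[0x1c]=0x42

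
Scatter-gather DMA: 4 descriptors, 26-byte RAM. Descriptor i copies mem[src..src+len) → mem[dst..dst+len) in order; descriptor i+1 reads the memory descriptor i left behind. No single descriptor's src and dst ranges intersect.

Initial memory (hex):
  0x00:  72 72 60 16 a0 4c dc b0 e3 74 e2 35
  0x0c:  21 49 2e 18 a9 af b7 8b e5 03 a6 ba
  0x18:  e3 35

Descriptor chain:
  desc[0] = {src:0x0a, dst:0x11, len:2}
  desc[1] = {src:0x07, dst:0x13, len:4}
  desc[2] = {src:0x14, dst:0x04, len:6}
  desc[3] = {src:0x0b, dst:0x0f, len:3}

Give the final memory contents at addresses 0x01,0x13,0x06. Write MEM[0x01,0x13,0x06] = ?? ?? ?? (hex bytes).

  after D0: wrote 2B at 0x11 = e235
  after D1: wrote 4B at 0x13 = b0e374e2
  after D2: wrote 6B at 0x04 = e374e2bae335
  after D3: wrote 3B at 0x0f = 352149
query mem[0x01]=0x72, mem[0x13]=0xb0, mem[0x06]=0xe2

MEM[0x01,0x13,0x06] = 72 b0 e2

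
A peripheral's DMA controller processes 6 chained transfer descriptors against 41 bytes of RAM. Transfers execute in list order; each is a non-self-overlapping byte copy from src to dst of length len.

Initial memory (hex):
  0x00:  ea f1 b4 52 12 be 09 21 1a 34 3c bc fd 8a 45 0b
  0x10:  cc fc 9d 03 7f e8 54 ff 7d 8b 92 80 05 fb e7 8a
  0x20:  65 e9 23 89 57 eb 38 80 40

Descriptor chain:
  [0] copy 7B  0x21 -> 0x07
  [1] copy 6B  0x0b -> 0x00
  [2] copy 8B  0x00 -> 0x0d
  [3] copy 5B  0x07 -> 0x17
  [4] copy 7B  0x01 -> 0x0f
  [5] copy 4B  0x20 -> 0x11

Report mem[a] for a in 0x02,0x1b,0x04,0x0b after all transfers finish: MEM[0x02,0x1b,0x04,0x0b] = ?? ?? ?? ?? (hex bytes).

[0] 0x21->0x07 len=7 : e9 23 89 57 eb 38 80
[1] 0x0b->0x00 len=6 : eb 38 80 45 0b cc
[2] 0x00->0x0d len=8 : eb 38 80 45 0b cc 09 e9
[3] 0x07->0x17 len=5 : e9 23 89 57 eb
[4] 0x01->0x0f len=7 : 38 80 45 0b cc 09 e9
[5] 0x20->0x11 len=4 : 65 e9 23 89
query mem[0x02]=0x80, mem[0x1b]=0xeb, mem[0x04]=0x0b, mem[0x0b]=0xeb

MEM[0x02,0x1b,0x04,0x0b] = 80 eb 0b eb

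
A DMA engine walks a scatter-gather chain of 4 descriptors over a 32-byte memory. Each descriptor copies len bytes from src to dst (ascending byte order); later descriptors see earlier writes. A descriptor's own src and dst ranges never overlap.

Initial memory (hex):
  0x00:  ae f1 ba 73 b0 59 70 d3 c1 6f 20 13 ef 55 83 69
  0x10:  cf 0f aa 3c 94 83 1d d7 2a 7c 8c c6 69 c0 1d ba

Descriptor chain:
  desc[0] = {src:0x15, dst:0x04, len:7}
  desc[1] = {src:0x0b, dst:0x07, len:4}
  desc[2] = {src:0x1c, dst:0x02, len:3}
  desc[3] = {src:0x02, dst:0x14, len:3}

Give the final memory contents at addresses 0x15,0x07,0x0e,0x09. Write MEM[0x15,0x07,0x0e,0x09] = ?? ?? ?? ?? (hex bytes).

MEM[0x15,0x07,0x0e,0x09] = c0 13 83 55

#0 dst[0x04+7] := {0x83,0x1d,0xd7,0x2a,0x7c,0x8c,0xc6}
#1 dst[0x07+4] := {0x13,0xef,0x55,0x83}
#2 dst[0x02+3] := {0x69,0xc0,0x1d}
#3 dst[0x14+3] := {0x69,0xc0,0x1d}
query mem[0x15]=0xc0, mem[0x07]=0x13, mem[0x0e]=0x83, mem[0x09]=0x55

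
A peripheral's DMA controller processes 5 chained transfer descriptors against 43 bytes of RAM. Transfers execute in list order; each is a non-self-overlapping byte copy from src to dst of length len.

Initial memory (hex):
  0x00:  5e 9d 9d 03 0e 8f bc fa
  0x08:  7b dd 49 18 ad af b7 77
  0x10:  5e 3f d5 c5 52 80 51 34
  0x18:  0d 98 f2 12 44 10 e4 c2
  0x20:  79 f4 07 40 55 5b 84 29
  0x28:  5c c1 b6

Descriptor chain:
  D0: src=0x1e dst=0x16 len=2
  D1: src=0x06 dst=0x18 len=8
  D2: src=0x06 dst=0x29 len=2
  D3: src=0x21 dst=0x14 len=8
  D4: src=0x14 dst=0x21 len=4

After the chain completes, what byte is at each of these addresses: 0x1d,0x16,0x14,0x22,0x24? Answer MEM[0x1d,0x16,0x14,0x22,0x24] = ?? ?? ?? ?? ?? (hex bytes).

#0 dst[0x16+2] := {0xe4,0xc2}
#1 dst[0x18+8] := {0xbc,0xfa,0x7b,0xdd,0x49,0x18,0xad,0xaf}
#2 dst[0x29+2] := {0xbc,0xfa}
#3 dst[0x14+8] := {0xf4,0x07,0x40,0x55,0x5b,0x84,0x29,0x5c}
#4 dst[0x21+4] := {0xf4,0x07,0x40,0x55}
query mem[0x1d]=0x18, mem[0x16]=0x40, mem[0x14]=0xf4, mem[0x22]=0x07, mem[0x24]=0x55

MEM[0x1d,0x16,0x14,0x22,0x24] = 18 40 f4 07 55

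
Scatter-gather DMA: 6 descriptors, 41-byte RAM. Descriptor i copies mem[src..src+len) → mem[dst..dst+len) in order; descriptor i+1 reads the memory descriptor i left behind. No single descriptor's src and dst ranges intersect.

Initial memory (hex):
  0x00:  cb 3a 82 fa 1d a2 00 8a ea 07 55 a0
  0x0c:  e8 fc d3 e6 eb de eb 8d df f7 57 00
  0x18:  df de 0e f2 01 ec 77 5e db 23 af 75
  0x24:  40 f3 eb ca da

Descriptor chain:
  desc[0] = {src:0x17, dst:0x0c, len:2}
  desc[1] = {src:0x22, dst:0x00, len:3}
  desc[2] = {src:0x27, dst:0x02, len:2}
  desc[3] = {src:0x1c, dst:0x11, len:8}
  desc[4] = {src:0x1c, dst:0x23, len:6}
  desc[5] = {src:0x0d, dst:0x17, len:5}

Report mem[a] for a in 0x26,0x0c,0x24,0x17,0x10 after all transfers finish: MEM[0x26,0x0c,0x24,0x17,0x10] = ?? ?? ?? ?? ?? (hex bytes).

MEM[0x26,0x0c,0x24,0x17,0x10] = 5e 00 ec df eb

[0] 0x17->0x0c len=2 : 00 df
[1] 0x22->0x00 len=3 : af 75 40
[2] 0x27->0x02 len=2 : ca da
[3] 0x1c->0x11 len=8 : 01 ec 77 5e db 23 af 75
[4] 0x1c->0x23 len=6 : 01 ec 77 5e db 23
[5] 0x0d->0x17 len=5 : df d3 e6 eb 01
query mem[0x26]=0x5e, mem[0x0c]=0x00, mem[0x24]=0xec, mem[0x17]=0xdf, mem[0x10]=0xeb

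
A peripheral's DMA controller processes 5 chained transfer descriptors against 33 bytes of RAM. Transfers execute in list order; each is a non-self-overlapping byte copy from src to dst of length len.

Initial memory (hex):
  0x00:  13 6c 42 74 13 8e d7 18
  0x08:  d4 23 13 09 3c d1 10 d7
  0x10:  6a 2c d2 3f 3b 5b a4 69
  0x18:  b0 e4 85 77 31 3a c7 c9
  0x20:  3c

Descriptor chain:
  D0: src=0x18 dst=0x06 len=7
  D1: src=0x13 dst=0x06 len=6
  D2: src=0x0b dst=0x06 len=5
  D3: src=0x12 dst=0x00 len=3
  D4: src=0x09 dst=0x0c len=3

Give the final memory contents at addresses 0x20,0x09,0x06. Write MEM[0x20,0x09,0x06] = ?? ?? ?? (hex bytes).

MEM[0x20,0x09,0x06] = 3c 10 b0

D0: mem[0x06..0x0c] <- [b0 e4 85 77 31 3a c7]
D1: mem[0x06..0x0b] <- [3f 3b 5b a4 69 b0]
D2: mem[0x06..0x0a] <- [b0 c7 d1 10 d7]
D3: mem[0x00..0x02] <- [d2 3f 3b]
D4: mem[0x0c..0x0e] <- [10 d7 b0]
query mem[0x20]=0x3c, mem[0x09]=0x10, mem[0x06]=0xb0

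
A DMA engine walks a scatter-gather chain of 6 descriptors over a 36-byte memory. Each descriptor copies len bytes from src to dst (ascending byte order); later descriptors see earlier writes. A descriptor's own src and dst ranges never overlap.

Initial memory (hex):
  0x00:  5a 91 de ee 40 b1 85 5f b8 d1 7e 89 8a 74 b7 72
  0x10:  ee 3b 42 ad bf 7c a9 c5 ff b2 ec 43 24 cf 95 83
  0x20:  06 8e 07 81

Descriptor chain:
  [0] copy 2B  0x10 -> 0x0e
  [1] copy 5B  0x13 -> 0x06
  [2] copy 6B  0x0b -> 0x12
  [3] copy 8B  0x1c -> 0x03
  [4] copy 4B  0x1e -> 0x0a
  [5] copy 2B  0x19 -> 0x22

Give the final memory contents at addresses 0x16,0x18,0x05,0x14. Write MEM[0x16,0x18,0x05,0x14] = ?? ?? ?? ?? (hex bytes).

  after D0: wrote 2B at 0x0e = ee3b
  after D1: wrote 5B at 0x06 = adbf7ca9c5
  after D2: wrote 6B at 0x12 = 898a74ee3bee
  after D3: wrote 8B at 0x03 = 24cf9583068e0781
  after D4: wrote 4B at 0x0a = 9583068e
  after D5: wrote 2B at 0x22 = b2ec
query mem[0x16]=0x3b, mem[0x18]=0xff, mem[0x05]=0x95, mem[0x14]=0x74

MEM[0x16,0x18,0x05,0x14] = 3b ff 95 74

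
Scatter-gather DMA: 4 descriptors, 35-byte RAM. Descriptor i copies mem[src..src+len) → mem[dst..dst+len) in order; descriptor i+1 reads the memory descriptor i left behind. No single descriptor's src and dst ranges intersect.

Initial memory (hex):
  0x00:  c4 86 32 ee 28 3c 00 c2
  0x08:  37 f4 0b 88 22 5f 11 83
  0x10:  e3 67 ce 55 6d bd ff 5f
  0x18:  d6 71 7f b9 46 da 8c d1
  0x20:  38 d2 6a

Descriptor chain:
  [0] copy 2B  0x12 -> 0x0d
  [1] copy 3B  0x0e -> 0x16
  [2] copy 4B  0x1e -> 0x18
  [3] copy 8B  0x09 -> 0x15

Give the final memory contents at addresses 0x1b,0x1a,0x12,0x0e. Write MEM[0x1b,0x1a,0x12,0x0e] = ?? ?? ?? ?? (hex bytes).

MEM[0x1b,0x1a,0x12,0x0e] = 83 55 ce 55

D0: mem[0x0d..0x0e] <- [ce 55]
D1: mem[0x16..0x18] <- [55 83 e3]
D2: mem[0x18..0x1b] <- [8c d1 38 d2]
D3: mem[0x15..0x1c] <- [f4 0b 88 22 ce 55 83 e3]
query mem[0x1b]=0x83, mem[0x1a]=0x55, mem[0x12]=0xce, mem[0x0e]=0x55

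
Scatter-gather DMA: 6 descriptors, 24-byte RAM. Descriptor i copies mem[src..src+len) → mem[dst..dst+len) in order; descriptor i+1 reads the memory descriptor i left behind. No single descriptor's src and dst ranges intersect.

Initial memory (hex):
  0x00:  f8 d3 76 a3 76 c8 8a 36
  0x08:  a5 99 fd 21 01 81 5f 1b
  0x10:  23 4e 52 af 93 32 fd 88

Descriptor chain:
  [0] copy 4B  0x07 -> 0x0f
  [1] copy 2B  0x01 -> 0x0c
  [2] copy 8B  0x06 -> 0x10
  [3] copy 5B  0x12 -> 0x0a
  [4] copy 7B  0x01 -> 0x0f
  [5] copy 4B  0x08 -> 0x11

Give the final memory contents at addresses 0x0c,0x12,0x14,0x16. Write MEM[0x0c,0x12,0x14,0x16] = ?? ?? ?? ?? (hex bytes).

D0: mem[0x0f..0x12] <- [36 a5 99 fd]
D1: mem[0x0c..0x0d] <- [d3 76]
D2: mem[0x10..0x17] <- [8a 36 a5 99 fd 21 d3 76]
D3: mem[0x0a..0x0e] <- [a5 99 fd 21 d3]
D4: mem[0x0f..0x15] <- [d3 76 a3 76 c8 8a 36]
D5: mem[0x11..0x14] <- [a5 99 a5 99]
query mem[0x0c]=0xfd, mem[0x12]=0x99, mem[0x14]=0x99, mem[0x16]=0xd3

MEM[0x0c,0x12,0x14,0x16] = fd 99 99 d3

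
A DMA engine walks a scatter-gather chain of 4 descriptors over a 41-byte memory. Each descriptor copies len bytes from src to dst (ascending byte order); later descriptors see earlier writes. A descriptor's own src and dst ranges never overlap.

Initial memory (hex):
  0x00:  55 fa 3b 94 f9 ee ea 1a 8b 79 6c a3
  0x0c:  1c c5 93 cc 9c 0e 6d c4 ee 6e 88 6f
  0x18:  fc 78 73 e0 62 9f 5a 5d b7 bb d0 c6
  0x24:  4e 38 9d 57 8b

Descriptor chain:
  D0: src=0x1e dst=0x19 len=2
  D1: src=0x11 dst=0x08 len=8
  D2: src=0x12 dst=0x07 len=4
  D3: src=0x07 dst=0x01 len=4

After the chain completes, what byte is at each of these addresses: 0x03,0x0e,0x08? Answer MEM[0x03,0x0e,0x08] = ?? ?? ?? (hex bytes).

  after D0: wrote 2B at 0x19 = 5a5d
  after D1: wrote 8B at 0x08 = 0e6dc4ee6e886ffc
  after D2: wrote 4B at 0x07 = 6dc4ee6e
  after D3: wrote 4B at 0x01 = 6dc4ee6e
query mem[0x03]=0xee, mem[0x0e]=0x6f, mem[0x08]=0xc4

MEM[0x03,0x0e,0x08] = ee 6f c4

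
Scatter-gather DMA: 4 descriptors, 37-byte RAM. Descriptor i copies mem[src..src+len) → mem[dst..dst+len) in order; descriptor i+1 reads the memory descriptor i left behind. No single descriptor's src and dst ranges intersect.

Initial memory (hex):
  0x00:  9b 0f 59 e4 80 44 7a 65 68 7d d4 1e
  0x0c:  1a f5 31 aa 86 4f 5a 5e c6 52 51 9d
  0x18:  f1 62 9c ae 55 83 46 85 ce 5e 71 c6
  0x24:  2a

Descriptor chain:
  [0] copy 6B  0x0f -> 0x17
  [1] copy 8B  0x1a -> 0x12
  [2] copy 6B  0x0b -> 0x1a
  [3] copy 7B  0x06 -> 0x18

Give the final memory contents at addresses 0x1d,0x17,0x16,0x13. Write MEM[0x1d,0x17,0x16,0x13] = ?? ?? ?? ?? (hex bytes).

#0 dst[0x17+6] := {0xaa,0x86,0x4f,0x5a,0x5e,0xc6}
#1 dst[0x12+8] := {0x5a,0x5e,0xc6,0x83,0x46,0x85,0xce,0x5e}
#2 dst[0x1a+6] := {0x1e,0x1a,0xf5,0x31,0xaa,0x86}
#3 dst[0x18+7] := {0x7a,0x65,0x68,0x7d,0xd4,0x1e,0x1a}
query mem[0x1d]=0x1e, mem[0x17]=0x85, mem[0x16]=0x46, mem[0x13]=0x5e

MEM[0x1d,0x17,0x16,0x13] = 1e 85 46 5e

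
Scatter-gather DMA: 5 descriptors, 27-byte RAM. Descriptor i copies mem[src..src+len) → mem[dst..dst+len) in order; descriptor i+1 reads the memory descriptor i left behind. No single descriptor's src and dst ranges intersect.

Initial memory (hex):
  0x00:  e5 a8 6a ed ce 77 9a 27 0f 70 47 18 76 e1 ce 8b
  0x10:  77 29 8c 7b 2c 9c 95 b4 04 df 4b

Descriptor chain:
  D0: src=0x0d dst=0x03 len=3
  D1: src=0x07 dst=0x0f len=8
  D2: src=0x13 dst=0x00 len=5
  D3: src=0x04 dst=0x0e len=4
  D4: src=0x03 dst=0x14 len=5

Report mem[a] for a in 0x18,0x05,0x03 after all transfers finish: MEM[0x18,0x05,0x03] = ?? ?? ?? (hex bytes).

MEM[0x18,0x05,0x03] = 27 8b ce

  after D0: wrote 3B at 0x03 = e1ce8b
  after D1: wrote 8B at 0x0f = 270f70471876e1ce
  after D2: wrote 5B at 0x00 = 1876e1ceb4
  after D3: wrote 4B at 0x0e = b48b9a27
  after D4: wrote 5B at 0x14 = ceb48b9a27
query mem[0x18]=0x27, mem[0x05]=0x8b, mem[0x03]=0xce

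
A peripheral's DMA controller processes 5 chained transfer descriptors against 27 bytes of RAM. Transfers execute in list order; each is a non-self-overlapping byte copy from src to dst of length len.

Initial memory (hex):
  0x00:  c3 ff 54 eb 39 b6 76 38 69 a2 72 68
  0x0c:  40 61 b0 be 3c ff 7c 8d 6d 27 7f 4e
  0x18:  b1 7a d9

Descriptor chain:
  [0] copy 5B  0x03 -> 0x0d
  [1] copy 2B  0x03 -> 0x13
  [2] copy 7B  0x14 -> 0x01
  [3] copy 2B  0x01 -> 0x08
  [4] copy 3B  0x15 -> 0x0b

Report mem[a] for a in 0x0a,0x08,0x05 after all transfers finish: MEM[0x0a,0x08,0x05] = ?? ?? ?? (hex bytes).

D0: mem[0x0d..0x11] <- [eb 39 b6 76 38]
D1: mem[0x13..0x14] <- [eb 39]
D2: mem[0x01..0x07] <- [39 27 7f 4e b1 7a d9]
D3: mem[0x08..0x09] <- [39 27]
D4: mem[0x0b..0x0d] <- [27 7f 4e]
query mem[0x0a]=0x72, mem[0x08]=0x39, mem[0x05]=0xb1

MEM[0x0a,0x08,0x05] = 72 39 b1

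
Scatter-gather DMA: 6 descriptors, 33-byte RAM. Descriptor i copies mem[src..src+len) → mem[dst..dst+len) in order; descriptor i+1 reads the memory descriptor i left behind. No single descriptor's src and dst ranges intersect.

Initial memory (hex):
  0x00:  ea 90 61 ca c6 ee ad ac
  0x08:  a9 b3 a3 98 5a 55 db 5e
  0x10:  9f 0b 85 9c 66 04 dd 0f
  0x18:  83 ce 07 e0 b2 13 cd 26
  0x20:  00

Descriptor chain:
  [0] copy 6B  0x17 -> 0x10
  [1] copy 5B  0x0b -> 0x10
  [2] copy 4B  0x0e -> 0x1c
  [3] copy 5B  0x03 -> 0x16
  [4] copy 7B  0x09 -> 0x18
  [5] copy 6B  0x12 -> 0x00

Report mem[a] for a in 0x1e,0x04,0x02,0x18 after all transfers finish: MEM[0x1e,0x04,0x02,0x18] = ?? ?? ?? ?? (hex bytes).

MEM[0x1e,0x04,0x02,0x18] = 5e ca 5e b3

[0] 0x17->0x10 len=6 : 0f 83 ce 07 e0 b2
[1] 0x0b->0x10 len=5 : 98 5a 55 db 5e
[2] 0x0e->0x1c len=4 : db 5e 98 5a
[3] 0x03->0x16 len=5 : ca c6 ee ad ac
[4] 0x09->0x18 len=7 : b3 a3 98 5a 55 db 5e
[5] 0x12->0x00 len=6 : 55 db 5e b2 ca c6
query mem[0x1e]=0x5e, mem[0x04]=0xca, mem[0x02]=0x5e, mem[0x18]=0xb3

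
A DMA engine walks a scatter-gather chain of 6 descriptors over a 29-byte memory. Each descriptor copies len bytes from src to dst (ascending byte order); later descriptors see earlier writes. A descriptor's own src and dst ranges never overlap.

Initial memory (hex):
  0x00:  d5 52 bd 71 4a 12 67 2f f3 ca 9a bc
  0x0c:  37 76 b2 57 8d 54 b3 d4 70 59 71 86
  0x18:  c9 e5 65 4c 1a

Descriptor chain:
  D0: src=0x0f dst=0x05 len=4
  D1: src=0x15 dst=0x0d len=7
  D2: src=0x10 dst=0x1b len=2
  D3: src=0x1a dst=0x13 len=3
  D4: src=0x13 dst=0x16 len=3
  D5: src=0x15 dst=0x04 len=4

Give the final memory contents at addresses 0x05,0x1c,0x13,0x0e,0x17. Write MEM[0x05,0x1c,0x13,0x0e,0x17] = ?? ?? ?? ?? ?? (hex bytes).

MEM[0x05,0x1c,0x13,0x0e,0x17] = 65 e5 65 71 c9

D0: mem[0x05..0x08] <- [57 8d 54 b3]
D1: mem[0x0d..0x13] <- [59 71 86 c9 e5 65 4c]
D2: mem[0x1b..0x1c] <- [c9 e5]
D3: mem[0x13..0x15] <- [65 c9 e5]
D4: mem[0x16..0x18] <- [65 c9 e5]
D5: mem[0x04..0x07] <- [e5 65 c9 e5]
query mem[0x05]=0x65, mem[0x1c]=0xe5, mem[0x13]=0x65, mem[0x0e]=0x71, mem[0x17]=0xc9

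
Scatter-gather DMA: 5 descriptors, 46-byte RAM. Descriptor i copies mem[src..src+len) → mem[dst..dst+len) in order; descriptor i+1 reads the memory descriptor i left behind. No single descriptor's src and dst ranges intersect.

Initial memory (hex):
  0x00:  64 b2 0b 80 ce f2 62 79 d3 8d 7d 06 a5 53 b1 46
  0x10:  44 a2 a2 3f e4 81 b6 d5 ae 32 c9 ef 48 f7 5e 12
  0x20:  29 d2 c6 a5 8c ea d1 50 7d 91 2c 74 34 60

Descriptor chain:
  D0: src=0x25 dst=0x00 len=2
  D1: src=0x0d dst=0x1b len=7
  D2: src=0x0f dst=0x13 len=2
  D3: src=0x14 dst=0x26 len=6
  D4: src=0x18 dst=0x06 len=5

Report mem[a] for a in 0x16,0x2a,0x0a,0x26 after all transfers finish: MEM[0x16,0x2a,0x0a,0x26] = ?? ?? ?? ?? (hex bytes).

  after D0: wrote 2B at 0x00 = ead1
  after D1: wrote 7B at 0x1b = 53b14644a2a23f
  after D2: wrote 2B at 0x13 = 4644
  after D3: wrote 6B at 0x26 = 4481b6d5ae32
  after D4: wrote 5B at 0x06 = ae32c953b1
query mem[0x16]=0xb6, mem[0x2a]=0xae, mem[0x0a]=0xb1, mem[0x26]=0x44

MEM[0x16,0x2a,0x0a,0x26] = b6 ae b1 44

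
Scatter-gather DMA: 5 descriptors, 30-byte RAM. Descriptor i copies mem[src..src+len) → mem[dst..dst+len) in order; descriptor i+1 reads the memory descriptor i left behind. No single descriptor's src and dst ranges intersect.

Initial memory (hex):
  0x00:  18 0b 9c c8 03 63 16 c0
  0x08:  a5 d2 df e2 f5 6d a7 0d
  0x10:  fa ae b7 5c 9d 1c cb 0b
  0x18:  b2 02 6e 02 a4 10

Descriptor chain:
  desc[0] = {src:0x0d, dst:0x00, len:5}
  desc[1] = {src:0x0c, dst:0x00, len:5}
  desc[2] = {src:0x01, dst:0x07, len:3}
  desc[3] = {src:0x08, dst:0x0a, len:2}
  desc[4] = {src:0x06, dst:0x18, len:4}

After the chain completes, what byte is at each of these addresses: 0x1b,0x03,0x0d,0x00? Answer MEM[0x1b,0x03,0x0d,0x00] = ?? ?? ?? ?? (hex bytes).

MEM[0x1b,0x03,0x0d,0x00] = 0d 0d 6d f5

D0: mem[0x00..0x04] <- [6d a7 0d fa ae]
D1: mem[0x00..0x04] <- [f5 6d a7 0d fa]
D2: mem[0x07..0x09] <- [6d a7 0d]
D3: mem[0x0a..0x0b] <- [a7 0d]
D4: mem[0x18..0x1b] <- [16 6d a7 0d]
query mem[0x1b]=0x0d, mem[0x03]=0x0d, mem[0x0d]=0x6d, mem[0x00]=0xf5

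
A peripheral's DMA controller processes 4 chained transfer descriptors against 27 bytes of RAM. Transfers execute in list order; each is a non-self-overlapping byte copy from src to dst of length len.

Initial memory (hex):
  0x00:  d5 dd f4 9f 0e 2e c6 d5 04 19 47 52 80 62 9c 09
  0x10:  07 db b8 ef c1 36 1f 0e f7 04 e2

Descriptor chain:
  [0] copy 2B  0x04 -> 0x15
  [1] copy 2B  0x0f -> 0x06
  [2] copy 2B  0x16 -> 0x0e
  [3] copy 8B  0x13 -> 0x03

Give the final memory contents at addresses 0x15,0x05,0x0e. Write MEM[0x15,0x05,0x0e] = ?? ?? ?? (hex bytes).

MEM[0x15,0x05,0x0e] = 0e 0e 2e

[0] 0x04->0x15 len=2 : 0e 2e
[1] 0x0f->0x06 len=2 : 09 07
[2] 0x16->0x0e len=2 : 2e 0e
[3] 0x13->0x03 len=8 : ef c1 0e 2e 0e f7 04 e2
query mem[0x15]=0x0e, mem[0x05]=0x0e, mem[0x0e]=0x2e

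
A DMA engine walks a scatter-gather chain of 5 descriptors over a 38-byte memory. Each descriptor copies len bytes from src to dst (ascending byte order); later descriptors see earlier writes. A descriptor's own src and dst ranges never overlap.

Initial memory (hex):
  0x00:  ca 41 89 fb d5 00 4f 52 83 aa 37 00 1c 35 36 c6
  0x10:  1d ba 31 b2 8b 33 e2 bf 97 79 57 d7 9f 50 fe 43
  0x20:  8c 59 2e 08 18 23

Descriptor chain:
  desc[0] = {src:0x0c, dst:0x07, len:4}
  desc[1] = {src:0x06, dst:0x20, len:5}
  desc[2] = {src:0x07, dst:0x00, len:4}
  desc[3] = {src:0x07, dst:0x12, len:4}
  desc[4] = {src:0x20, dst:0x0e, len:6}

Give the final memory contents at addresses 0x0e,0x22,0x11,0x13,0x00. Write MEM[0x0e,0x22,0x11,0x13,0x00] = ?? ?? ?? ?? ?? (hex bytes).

  after D0: wrote 4B at 0x07 = 1c3536c6
  after D1: wrote 5B at 0x20 = 4f1c3536c6
  after D2: wrote 4B at 0x00 = 1c3536c6
  after D3: wrote 4B at 0x12 = 1c3536c6
  after D4: wrote 6B at 0x0e = 4f1c3536c623
query mem[0x0e]=0x4f, mem[0x22]=0x35, mem[0x11]=0x36, mem[0x13]=0x23, mem[0x00]=0x1c

MEM[0x0e,0x22,0x11,0x13,0x00] = 4f 35 36 23 1c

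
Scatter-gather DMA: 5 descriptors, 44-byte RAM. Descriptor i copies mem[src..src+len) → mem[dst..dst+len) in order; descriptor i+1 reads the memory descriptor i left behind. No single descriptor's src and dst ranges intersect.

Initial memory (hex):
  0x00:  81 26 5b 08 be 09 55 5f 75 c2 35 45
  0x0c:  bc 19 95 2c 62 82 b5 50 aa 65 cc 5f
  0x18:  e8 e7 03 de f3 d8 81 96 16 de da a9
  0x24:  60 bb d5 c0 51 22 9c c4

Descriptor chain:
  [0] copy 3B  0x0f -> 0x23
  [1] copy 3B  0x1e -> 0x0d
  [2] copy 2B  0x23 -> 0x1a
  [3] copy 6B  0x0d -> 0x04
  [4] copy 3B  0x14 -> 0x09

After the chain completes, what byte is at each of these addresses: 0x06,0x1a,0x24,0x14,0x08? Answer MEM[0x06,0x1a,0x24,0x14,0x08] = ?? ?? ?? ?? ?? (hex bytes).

  after D0: wrote 3B at 0x23 = 2c6282
  after D1: wrote 3B at 0x0d = 819616
  after D2: wrote 2B at 0x1a = 2c62
  after D3: wrote 6B at 0x04 = 8196166282b5
  after D4: wrote 3B at 0x09 = aa65cc
query mem[0x06]=0x16, mem[0x1a]=0x2c, mem[0x24]=0x62, mem[0x14]=0xaa, mem[0x08]=0x82

MEM[0x06,0x1a,0x24,0x14,0x08] = 16 2c 62 aa 82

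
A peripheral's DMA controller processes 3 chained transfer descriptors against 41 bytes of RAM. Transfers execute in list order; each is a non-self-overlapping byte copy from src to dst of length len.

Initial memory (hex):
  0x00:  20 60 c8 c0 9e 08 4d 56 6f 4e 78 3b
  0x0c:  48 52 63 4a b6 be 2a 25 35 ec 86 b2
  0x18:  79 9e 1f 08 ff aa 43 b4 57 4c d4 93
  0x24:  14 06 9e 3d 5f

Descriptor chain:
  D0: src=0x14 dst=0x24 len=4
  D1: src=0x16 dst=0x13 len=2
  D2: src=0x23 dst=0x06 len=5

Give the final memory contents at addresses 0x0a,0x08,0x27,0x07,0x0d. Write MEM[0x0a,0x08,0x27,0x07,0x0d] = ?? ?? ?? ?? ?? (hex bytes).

MEM[0x0a,0x08,0x27,0x07,0x0d] = b2 ec b2 35 52

D0: mem[0x24..0x27] <- [35 ec 86 b2]
D1: mem[0x13..0x14] <- [86 b2]
D2: mem[0x06..0x0a] <- [93 35 ec 86 b2]
query mem[0x0a]=0xb2, mem[0x08]=0xec, mem[0x27]=0xb2, mem[0x07]=0x35, mem[0x0d]=0x52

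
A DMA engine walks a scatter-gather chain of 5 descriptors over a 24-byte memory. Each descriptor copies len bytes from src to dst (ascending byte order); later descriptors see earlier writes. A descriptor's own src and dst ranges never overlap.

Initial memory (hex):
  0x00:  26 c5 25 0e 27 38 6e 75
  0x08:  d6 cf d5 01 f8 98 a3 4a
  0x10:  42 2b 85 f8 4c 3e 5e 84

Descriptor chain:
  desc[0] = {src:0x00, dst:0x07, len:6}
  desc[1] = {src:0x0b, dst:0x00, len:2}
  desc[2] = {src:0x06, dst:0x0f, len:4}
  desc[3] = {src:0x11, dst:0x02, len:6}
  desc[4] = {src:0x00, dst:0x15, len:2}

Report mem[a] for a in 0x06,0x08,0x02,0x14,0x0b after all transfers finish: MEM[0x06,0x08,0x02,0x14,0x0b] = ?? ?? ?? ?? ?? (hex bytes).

MEM[0x06,0x08,0x02,0x14,0x0b] = 3e c5 c5 4c 27

D0: mem[0x07..0x0c] <- [26 c5 25 0e 27 38]
D1: mem[0x00..0x01] <- [27 38]
D2: mem[0x0f..0x12] <- [6e 26 c5 25]
D3: mem[0x02..0x07] <- [c5 25 f8 4c 3e 5e]
D4: mem[0x15..0x16] <- [27 38]
query mem[0x06]=0x3e, mem[0x08]=0xc5, mem[0x02]=0xc5, mem[0x14]=0x4c, mem[0x0b]=0x27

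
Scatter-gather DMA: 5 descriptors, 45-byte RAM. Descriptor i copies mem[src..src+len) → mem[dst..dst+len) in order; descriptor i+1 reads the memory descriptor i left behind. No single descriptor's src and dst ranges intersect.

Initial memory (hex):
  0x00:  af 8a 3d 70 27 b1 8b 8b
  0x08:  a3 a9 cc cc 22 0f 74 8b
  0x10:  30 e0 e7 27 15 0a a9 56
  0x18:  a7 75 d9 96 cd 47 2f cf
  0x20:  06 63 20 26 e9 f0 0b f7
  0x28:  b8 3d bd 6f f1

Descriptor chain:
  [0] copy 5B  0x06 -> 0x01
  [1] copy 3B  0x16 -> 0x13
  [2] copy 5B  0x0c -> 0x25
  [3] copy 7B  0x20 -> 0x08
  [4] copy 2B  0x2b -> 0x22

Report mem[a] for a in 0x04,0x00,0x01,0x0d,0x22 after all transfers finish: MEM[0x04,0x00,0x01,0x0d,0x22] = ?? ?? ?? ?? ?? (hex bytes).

#0 dst[0x01+5] := {0x8b,0x8b,0xa3,0xa9,0xcc}
#1 dst[0x13+3] := {0xa9,0x56,0xa7}
#2 dst[0x25+5] := {0x22,0x0f,0x74,0x8b,0x30}
#3 dst[0x08+7] := {0x06,0x63,0x20,0x26,0xe9,0x22,0x0f}
#4 dst[0x22+2] := {0x6f,0xf1}
query mem[0x04]=0xa9, mem[0x00]=0xaf, mem[0x01]=0x8b, mem[0x0d]=0x22, mem[0x22]=0x6f

MEM[0x04,0x00,0x01,0x0d,0x22] = a9 af 8b 22 6f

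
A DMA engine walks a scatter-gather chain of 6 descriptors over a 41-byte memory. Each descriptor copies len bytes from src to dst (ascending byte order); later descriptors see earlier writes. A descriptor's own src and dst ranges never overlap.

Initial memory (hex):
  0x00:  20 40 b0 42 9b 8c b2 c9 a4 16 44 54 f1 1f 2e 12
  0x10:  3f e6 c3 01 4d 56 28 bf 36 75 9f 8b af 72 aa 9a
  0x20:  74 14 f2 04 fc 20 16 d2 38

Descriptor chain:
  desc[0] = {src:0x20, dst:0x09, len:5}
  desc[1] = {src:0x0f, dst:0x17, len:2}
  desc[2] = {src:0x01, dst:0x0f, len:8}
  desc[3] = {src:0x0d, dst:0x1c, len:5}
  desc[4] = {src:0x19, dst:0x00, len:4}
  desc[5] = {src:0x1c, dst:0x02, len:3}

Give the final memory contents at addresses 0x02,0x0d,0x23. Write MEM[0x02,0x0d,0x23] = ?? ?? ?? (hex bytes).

MEM[0x02,0x0d,0x23] = fc fc 04

[0] 0x20->0x09 len=5 : 74 14 f2 04 fc
[1] 0x0f->0x17 len=2 : 12 3f
[2] 0x01->0x0f len=8 : 40 b0 42 9b 8c b2 c9 a4
[3] 0x0d->0x1c len=5 : fc 2e 40 b0 42
[4] 0x19->0x00 len=4 : 75 9f 8b fc
[5] 0x1c->0x02 len=3 : fc 2e 40
query mem[0x02]=0xfc, mem[0x0d]=0xfc, mem[0x23]=0x04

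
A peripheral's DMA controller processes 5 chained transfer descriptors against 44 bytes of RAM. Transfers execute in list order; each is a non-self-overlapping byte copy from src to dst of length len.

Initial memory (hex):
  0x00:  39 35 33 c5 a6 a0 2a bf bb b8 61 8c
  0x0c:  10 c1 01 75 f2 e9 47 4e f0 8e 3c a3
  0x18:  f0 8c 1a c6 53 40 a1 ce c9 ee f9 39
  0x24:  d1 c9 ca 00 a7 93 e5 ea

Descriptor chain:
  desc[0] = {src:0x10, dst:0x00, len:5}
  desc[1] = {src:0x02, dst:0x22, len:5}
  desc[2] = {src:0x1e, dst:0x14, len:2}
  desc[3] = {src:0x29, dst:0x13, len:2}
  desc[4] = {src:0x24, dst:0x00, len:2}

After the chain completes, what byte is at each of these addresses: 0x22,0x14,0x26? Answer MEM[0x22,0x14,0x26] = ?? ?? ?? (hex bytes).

MEM[0x22,0x14,0x26] = 47 e5 2a

D0: mem[0x00..0x04] <- [f2 e9 47 4e f0]
D1: mem[0x22..0x26] <- [47 4e f0 a0 2a]
D2: mem[0x14..0x15] <- [a1 ce]
D3: mem[0x13..0x14] <- [93 e5]
D4: mem[0x00..0x01] <- [f0 a0]
query mem[0x22]=0x47, mem[0x14]=0xe5, mem[0x26]=0x2a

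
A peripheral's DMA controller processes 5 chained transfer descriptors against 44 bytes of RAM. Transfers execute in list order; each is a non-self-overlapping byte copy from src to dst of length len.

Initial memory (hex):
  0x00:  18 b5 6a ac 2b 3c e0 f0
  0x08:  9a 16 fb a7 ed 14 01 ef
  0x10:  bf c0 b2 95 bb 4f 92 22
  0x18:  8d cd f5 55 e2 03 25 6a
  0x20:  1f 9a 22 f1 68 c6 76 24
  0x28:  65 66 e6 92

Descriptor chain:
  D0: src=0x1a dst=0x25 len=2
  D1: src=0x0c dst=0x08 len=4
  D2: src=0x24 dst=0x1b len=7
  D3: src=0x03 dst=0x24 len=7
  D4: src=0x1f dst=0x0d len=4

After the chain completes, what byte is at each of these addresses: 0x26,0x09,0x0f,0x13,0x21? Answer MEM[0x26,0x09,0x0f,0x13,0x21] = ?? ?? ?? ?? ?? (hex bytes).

MEM[0x26,0x09,0x0f,0x13,0x21] = 3c 14 e6 95 e6

  after D0: wrote 2B at 0x25 = f555
  after D1: wrote 4B at 0x08 = ed1401ef
  after D2: wrote 7B at 0x1b = 68f555246566e6
  after D3: wrote 7B at 0x24 = ac2b3ce0f0ed14
  after D4: wrote 4B at 0x0d = 6566e622
query mem[0x26]=0x3c, mem[0x09]=0x14, mem[0x0f]=0xe6, mem[0x13]=0x95, mem[0x21]=0xe6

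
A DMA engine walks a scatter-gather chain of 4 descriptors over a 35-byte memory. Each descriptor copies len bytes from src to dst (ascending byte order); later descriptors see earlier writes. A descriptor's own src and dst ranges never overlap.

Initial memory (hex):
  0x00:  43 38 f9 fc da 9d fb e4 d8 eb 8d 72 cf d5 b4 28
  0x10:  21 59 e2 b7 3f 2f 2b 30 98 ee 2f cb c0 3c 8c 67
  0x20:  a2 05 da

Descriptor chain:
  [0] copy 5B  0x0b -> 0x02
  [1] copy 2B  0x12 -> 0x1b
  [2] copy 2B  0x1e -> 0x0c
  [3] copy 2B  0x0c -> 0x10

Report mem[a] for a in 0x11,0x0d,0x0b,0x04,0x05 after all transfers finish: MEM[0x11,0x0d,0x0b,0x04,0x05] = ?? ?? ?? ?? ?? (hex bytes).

D0: mem[0x02..0x06] <- [72 cf d5 b4 28]
D1: mem[0x1b..0x1c] <- [e2 b7]
D2: mem[0x0c..0x0d] <- [8c 67]
D3: mem[0x10..0x11] <- [8c 67]
query mem[0x11]=0x67, mem[0x0d]=0x67, mem[0x0b]=0x72, mem[0x04]=0xd5, mem[0x05]=0xb4

MEM[0x11,0x0d,0x0b,0x04,0x05] = 67 67 72 d5 b4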